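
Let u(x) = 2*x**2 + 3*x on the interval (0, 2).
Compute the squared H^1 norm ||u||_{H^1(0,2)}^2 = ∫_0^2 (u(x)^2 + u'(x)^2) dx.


||u||_{H^1}^2 = 3094/15

The H^1 norm (squared) on an interval (0, L) is
  ||u||_{H^1}^2 = ∫_0^L u(x)^2 dx + ∫_0^L u'(x)^2 dx.
Compute u'(x) = 4*x + 3.
Then u(x)^2 = 4*x**4 + 12*x**3 + 9*x**2 and u'(x)^2 = 16*x**2 + 24*x + 9.
Integrate each monomial from 0 to 2 using ∫_0^2 c·x^n dx = c·2^(n+1)/(n+1):
  ∫_0^2 u(x)^2 dx = ∫_0^2 (4*x^4 + 12*x^3 + 9*x^2) dx. Term by term:
    ∫_0^2 4*x^4 dx = 128/5;  ∫_0^2 12*x^3 dx = 48;  ∫_0^2 9*x^2 dx = 24.
  Sum: 128/5 + 48 + 24 = 488/5.
  ∫_0^2 u'(x)^2 dx = ∫_0^2 (16*x^2 + 24*x + 9) dx. Term by term:
    ∫_0^2 16*x^2 dx = 128/3;  ∫_0^2 24*x dx = 48;  ∫_0^2 9 dx = 18.
  Sum: 128/3 + 48 + 18 = 326/3.
Adding: ||u||_{H^1}^2 = 488/5 + 326/3 = 3094/15.


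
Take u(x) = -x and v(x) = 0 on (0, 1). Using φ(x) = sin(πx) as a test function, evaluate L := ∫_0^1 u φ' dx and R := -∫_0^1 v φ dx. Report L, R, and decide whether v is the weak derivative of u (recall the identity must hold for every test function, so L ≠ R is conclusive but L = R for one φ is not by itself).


LHS = 2/π, RHS = 0. No, v is not the weak derivative of u.

u(x) = -x, classical derivative u'(x) = -1.
φ(x) = sin(πx), so φ'(x) = π*cos(π*x).
Note φ(0) = φ(1) = 0, so the boundary term u·φ vanishes.
LHS = ∫_0^1 u(x) φ'(x) dx = ∫_0^1 (-π*x*cos(π*x)) dx. Term by term:
  ∫_0^1 -π*x*cos(π*x) dx = 2/π.
So LHS = 2/π.
∫_0^1 v(x) φ(x) dx = ∫_0^1 (0) dx. Term by term:
  ∫_0^1 0 dx = 0.
So RHS = -∫_0^1 v(x) φ(x) dx = 0.
LHS − RHS = 2/π ≠ 0, so the identity fails.
(For a valid weak derivative the identity must hold for EVERY test function, in particular this one. The failure shows v is NOT the weak derivative of u.)
Correct weak derivative would be u'(x) = -1.


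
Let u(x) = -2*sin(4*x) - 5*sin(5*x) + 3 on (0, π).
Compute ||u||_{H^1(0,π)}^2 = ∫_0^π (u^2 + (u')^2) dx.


||u||_{H^1(0,π)}^2 = -12 + 368*π

u'(x) = -8*cos(4*x) - 25*cos(5*x).
Expand u² and (u')² and integrate term by term on (0, π), using: for integers n ≥ 1, ∫_0^π sin²(nx) dx = ∫_0^π cos²(nx) dx = π/2; for n ≠ n', ∫_0^π sin(nx)sin(n'x) dx = ∫_0^π cos(nx)cos(n'x) dx = 0; and by product-to-sum, ∫_0^π sin(nx)cos(n'x) dx = ½∫_0^π [sin((n+n')x) + sin((n−n')x)] dx, which is 0 when n+n' is even and 2n/(n²−n'²) when n+n' is odd (it need not vanish on (0, π)). For the constant mode: ∫_0^π 1 dx = π, ∫_0^π cos(nx) dx = 0, ∫_0^π sin(nx) dx = (1−(−1)^n)/n.
  u² squared terms: (3)²·∫1 dx = 9·π = 9*π;  (-5)²·∫sin(5x)² dx = 25·π/2 = 25*π/2;  (-2)²·∫sin(4x)² dx = 4·π/2 = 2*π.
  u² cross terms: 2·(3)·(-5)·∫1·sin(5x) dx = -30·(2/5) = -12;  2·(3)·(-2)·∫1·sin(4x) dx = -12·(0) = 0;  2·(-5)·(-2)·∫sin(5x)·sin(4x) dx = 20·(0) = 0.
  So ∫_0^π u² dx = 9*π + 25*π/2 + 2*π − 12 + 0 + 0 = -12 + 47*π/2.
  (u')² squared terms: (-25)²·∫cos(5x)² dx = 625·π/2 = 625*π/2;  (-8)²·∫cos(4x)² dx = 64·π/2 = 32*π.
  (u')² cross terms: 2·(-25)·(-8)·∫cos(5x)·cos(4x) dx = 400·(0) = 0.
  So ∫_0^π (u')² dx = 625*π/2 + 32*π + 0 = 689*π/2.
||u||_{H^1}^2 = (-12 + 47*π/2) + (689*π/2) = -12 + 368*π.


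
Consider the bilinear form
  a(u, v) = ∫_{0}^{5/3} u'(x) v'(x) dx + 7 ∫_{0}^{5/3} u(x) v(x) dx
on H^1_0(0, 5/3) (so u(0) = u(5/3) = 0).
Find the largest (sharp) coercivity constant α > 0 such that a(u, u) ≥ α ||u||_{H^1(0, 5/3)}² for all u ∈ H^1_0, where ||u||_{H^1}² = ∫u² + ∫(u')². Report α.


α = 1

Coercivity of a(·,·) on H^1_0(0, 5/3) means a(u, u) ≥ α ||u||_{H^1}² for every u ∈ H^1_0.
The interval has length L = 5/3, and Poincaré/coercivity depend only on L. Here a(u, u) = ∫(u')² + (7)·∫u².
Here c = 7 ≥ 1, so a(u,u) = ∫(u')² + c∫u² ≥ ∫(u')² + ∫u² = ||u||_{H^1}², i.e. α = 1 works. No larger α is possible: a(u,u) ≥ α||u||_{H^1}² means (1−α)∫(u')² ≥ (α−c)∫u², and for the modes u_n = sin(nπ(x−x₀)/L) (x₀ the left endpoint) one has ∫u_n²/∫(u_n')² = (L/(nπ))² → 0, so a(u_n,u_n)/||u_n||_{H^1}² → 1. Hence the optimal constant is α = 1.
Therefore α = 1.


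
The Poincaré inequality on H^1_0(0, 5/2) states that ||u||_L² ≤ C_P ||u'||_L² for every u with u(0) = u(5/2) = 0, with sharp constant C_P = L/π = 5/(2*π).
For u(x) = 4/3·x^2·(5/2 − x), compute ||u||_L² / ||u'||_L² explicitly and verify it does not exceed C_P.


||u||_L² / ||u'||_L² = 5*sqrt(14)/28 < C_P = 5/(2*π).

u(x) = 4/3·x^2·(5/2 − x), so u'(x) = 4*x*(5 - 3*x)/3.
u(x) = 4/3·x^2·(5/2 − x) vanishes at x = 0 and x = 5/2, so u ∈ H^1_0(0, 5/2). Differentiate via the product rule and integrate the resulting polynomials term by term.
  ∫_0^5/2 u² dx = ∫_0^5/2 (16*x^6/9 - 80*x^5/9 + 100*x^4/9) dx. Term by term:
    ∫_0^5/2 16*x^6/9 dx = 78125/504;  ∫_0^5/2 -80*x^5/9 dx = -78125/216;  ∫_0^5/2 100*x^4/9 dx = 15625/72.
  Sum: 78125/504 − 78125/216 + 15625/72 = 15625/1512.
  ∫_0^5/2 (u')² dx = ∫_0^5/2 (16*x^4 - 160*x^3/3 + 400*x^2/9) dx. Term by term:
    ∫_0^5/2 16*x^4 dx = 625/2;  ∫_0^5/2 -160*x^3/3 dx = -3125/6;  ∫_0^5/2 400*x^2/9 dx = 6250/27.
  Sum: 625/2 − 3125/6 + 6250/27 = 625/27.
∫_0^5/2 u² dx = 15625/1512, so ||u||_L² = 125*sqrt(42)/252.
∫_0^5/2 (u')² dx = 625/27, so ||u'||_L² = 25*sqrt(3)/9.
Ratio ||u||_L² / ||u'||_L² = 5*sqrt(14)/28.
Sharp Poincaré constant on H^1_0(0, 5/2) is C_P = L/π = 5/(2*π), achieved by sin(2*π/5·x).
A polynomial bump cannot attain the sharp Poincaré constant (only the first sine eigenfunction does), so the ratio is strictly less than C_P, consistent with ||u||_L² ≤ C_P ||u'||_L².


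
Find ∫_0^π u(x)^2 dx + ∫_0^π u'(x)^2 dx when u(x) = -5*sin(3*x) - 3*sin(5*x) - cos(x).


||u||_{H^1(0,π)}^2 = 243*π

u'(x) = sin(x) - 15*cos(3*x) - 15*cos(5*x).
Expand u² and (u')² and integrate term by term on (0, π), using: for integers n ≥ 1, ∫_0^π sin²(nx) dx = ∫_0^π cos²(nx) dx = π/2; for n ≠ n', ∫_0^π sin(nx)sin(n'x) dx = ∫_0^π cos(nx)cos(n'x) dx = 0; and by product-to-sum, ∫_0^π sin(nx)cos(n'x) dx = ½∫_0^π [sin((n+n')x) + sin((n−n')x)] dx, which is 0 when n+n' is even and 2n/(n²−n'²) when n+n' is odd (it need not vanish on (0, π)).
  u² squared terms: (-1)²·∫cos(x)² dx = 1·π/2 = π/2;  (-5)²·∫sin(3x)² dx = 25·π/2 = 25*π/2;  (-3)²·∫sin(5x)² dx = 9·π/2 = 9*π/2.
  u² cross terms: 2·(-1)·(-5)·∫cos(x)·sin(3x) dx = 10·(0) = 0;  2·(-1)·(-3)·∫cos(x)·sin(5x) dx = 6·(0) = 0;  2·(-5)·(-3)·∫sin(3x)·sin(5x) dx = 30·(0) = 0.
  So ∫_0^π u² dx = π/2 + 25*π/2 + 9*π/2 + 0 + 0 + 0 = 35*π/2.
  (u')² squared terms: (-15)²·∫cos(3x)² dx = 225·π/2 = 225*π/2;  (-15)²·∫cos(5x)² dx = 225·π/2 = 225*π/2;  (1)²·∫sin(x)² dx = 1·π/2 = π/2.
  (u')² cross terms: 2·(-15)·(-15)·∫cos(3x)·cos(5x) dx = 450·(0) = 0;  2·(-15)·(1)·∫cos(3x)·sin(x) dx = -30·(0) = 0;  2·(-15)·(1)·∫cos(5x)·sin(x) dx = -30·(0) = 0.
  So ∫_0^π (u')² dx = 225*π/2 + 225*π/2 + π/2 + 0 + 0 + 0 = 451*π/2.
||u||_{H^1}^2 = (35*π/2) + (451*π/2) = 243*π.


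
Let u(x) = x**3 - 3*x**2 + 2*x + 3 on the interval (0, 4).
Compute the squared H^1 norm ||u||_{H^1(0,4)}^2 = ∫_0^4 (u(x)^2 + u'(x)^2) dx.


||u||_{H^1}^2 = 78068/105

The H^1 norm (squared) on an interval (0, L) is
  ||u||_{H^1}^2 = ∫_0^L u(x)^2 dx + ∫_0^L u'(x)^2 dx.
Compute u'(x) = 3*x**2 - 6*x + 2.
Then u(x)^2 = x**6 - 6*x**5 + 13*x**4 - 6*x**3 - 14*x**2 + 12*x + 9 and u'(x)^2 = 9*x**4 - 36*x**3 + 48*x**2 - 24*x + 4.
Integrate each monomial from 0 to 4 using ∫_0^4 c·x^n dx = c·4^(n+1)/(n+1):
  ∫_0^4 u(x)^2 dx = ∫_0^4 (x^6 - 6*x^5 + 13*x^4 - 6*x^3 - 14*x^2 + 12*x + 9) dx. Term by term:
    ∫_0^4 x^6 dx = 16384/7;  ∫_0^4 -6*x^5 dx = -4096;  ∫_0^4 13*x^4 dx = 13312/5;
    ∫_0^4 -6*x^3 dx = -384;  ∫_0^4 -14*x^2 dx = -896/3;  ∫_0^4 12*x dx = 96;
    ∫_0^4 9 dx = 36.
  Sum: 16384/7 − 4096 + 13312/5 − 384 − 896/3 + 96 + 36 = 37412/105.
  ∫_0^4 u'(x)^2 dx = ∫_0^4 (9*x^4 - 36*x^3 + 48*x^2 - 24*x + 4) dx. Term by term:
    ∫_0^4 9*x^4 dx = 9216/5;  ∫_0^4 -36*x^3 dx = -2304;  ∫_0^4 48*x^2 dx = 1024;
    ∫_0^4 -24*x dx = -192;  ∫_0^4 4 dx = 16.
  Sum: 9216/5 − 2304 + 1024 − 192 + 16 = 1936/5.
Adding: ||u||_{H^1}^2 = 37412/105 + 1936/5 = 78068/105.


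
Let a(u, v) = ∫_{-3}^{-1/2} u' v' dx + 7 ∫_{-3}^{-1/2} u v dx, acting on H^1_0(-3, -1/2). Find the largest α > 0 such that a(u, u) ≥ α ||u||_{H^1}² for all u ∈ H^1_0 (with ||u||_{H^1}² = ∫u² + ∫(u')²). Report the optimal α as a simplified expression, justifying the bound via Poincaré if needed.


α = 1

Coercivity of a(·,·) on H^1_0(-3, -1/2) means a(u, u) ≥ α ||u||_{H^1}² for every u ∈ H^1_0.
The interval has length L = 5/2, and Poincaré/coercivity depend only on L. Here a(u, u) = ∫(u')² + (7)·∫u².
Here c = 7 ≥ 1, so a(u,u) = ∫(u')² + c∫u² ≥ ∫(u')² + ∫u² = ||u||_{H^1}², i.e. α = 1 works. No larger α is possible: a(u,u) ≥ α||u||_{H^1}² means (1−α)∫(u')² ≥ (α−c)∫u², and for the modes u_n = sin(nπ(x−x₀)/L) (x₀ the left endpoint) one has ∫u_n²/∫(u_n')² = (L/(nπ))² → 0, so a(u_n,u_n)/||u_n||_{H^1}² → 1. Hence the optimal constant is α = 1.
Therefore α = 1.


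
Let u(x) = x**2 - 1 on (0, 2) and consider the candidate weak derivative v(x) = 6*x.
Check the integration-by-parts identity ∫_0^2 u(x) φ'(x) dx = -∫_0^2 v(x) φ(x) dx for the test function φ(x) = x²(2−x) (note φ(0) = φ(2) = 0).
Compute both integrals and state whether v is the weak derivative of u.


LHS = -16/5, RHS = -48/5. No, v is not the weak derivative of u.

u(x) = x**2 - 1, classical derivative u'(x) = 2*x.
φ(x) = x²(2−x), so φ'(x) = x*(4 - 3*x).
Note φ(0) = φ(2) = 0, so the boundary term u·φ vanishes.
LHS = ∫_0^2 u(x) φ'(x) dx = ∫_0^2 (-3*x^4 + 4*x^3 + 3*x^2 - 4*x) dx. Term by term:
  ∫_0^2 -3*x^4 dx = -96/5;  ∫_0^2 4*x^3 dx = 16;  ∫_0^2 3*x^2 dx = 8;
  ∫_0^2 -4*x dx = -8.
Sum: -96/5 + 16 + 8 − 8 = -16/5.
So LHS = -16/5.
∫_0^2 v(x) φ(x) dx = ∫_0^2 (-6*x^4 + 12*x^3) dx. Term by term:
  ∫_0^2 -6*x^4 dx = -192/5;  ∫_0^2 12*x^3 dx = 48.
Sum: -192/5 + 48 = 48/5.
So RHS = -∫_0^2 v(x) φ(x) dx = -48/5.
LHS − RHS = 32/5 ≠ 0, so the identity fails.
(For a valid weak derivative the identity must hold for EVERY test function, in particular this one. The failure shows v is NOT the weak derivative of u.)
Correct weak derivative would be u'(x) = 2*x.


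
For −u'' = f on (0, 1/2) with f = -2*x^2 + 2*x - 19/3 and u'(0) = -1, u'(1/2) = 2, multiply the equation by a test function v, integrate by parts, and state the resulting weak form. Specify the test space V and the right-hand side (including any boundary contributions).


V = H^1(0, 1/2) (v unrestricted at boundary; u is determined up to an additive constant); weak form: ∫_0^1/2 u'v' dx = ∫_0^1/2 (-2*x^2 + 2*x - 19/3) v dx + 2·v(1/2) + v(0) for all v ∈ V.

Multiply both sides by a test function v and integrate from 0 to 1/2:
  ∫_0^1/2 −u''(x) v(x) dx = ∫_0^1/2 f(x) v(x) dx.
Integrate the LHS by parts once:
  ∫_0^1/2 −u'' v dx = −[u'(x) v(x)]_0^1/2 + ∫_0^1/2 u'(x) v'(x) dx.
Thus ∫_0^1/2 u'(x) v'(x) dx = ∫_0^1/2 f(x) v(x) dx + [u'(x) v(x)]_0^1/2.
Choose V so that boundary terms are either known or forced to vanish.
u has inhomogeneous Neumann u'(0) = -1, u'(1/2) = 2. [u' v]_0^1/2 = (2)·v(1/2) − (-1)·v(0) = 2·v(1/2) + v(0). Take V = H^1(0, 1/2); boundary term becomes part of RHS.
Weak formulation: find u (satisfying any essential BC) such that ∫_0^1/2 u'(x) v'(x) dx = ∫_0^1/2 f v dx + 2·v(1/2) + v(0) for all v ∈ V (Neumann data are natural BCs: they enter the RHS as boundary terms).
Substituting f(x) = -2*x^2 + 2*x - 19/3, the right-hand side is ∫_0^1/2 (-2*x^2 + 2*x - 19/3) v dx + 2·v(1/2) + v(0).
Compatibility check (pure Neumann): taking v ≡ 1 ∈ V gives 0 = ∫_0^1/2 f dx + (2) − (-1), i.e. ∫_0^1/2 f dx must equal u'(0) − u'(1/2) = -3. Indeed ∫_0^1/2 (-2*x^2 + 2*x - 19/3) dx = -3, so the data are compatible. The solution is then unique only up to an additive constant (fix it e.g. by requiring ∫_0^1/2 u dx = 0).


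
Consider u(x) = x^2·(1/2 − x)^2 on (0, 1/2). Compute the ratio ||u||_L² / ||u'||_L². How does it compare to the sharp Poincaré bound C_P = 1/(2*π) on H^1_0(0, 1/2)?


||u||_L² / ||u'||_L² = sqrt(3)/12 < C_P = 1/(2*π).

u(x) = x^2·(1/2 − x)^2, so u'(x) = x*(2*x - 1)*(4*x - 1)/2.
u(x) = x^2·(1/2 − x)^2 vanishes at x = 0 and x = 1/2, so u ∈ H^1_0(0, 1/2). Differentiate via the product rule and integrate the resulting polynomials term by term.
  ∫_0^1/2 u² dx = ∫_0^1/2 (x^8 - 2*x^7 + 3*x^6/2 - x^5/2 + x^4/16) dx. Term by term:
    ∫_0^1/2 x^8 dx = 1/4608;  ∫_0^1/2 -2*x^7 dx = -1/1024;  ∫_0^1/2 3*x^6/2 dx = 3/1792;
    ∫_0^1/2 -x^5/2 dx = -1/768;  ∫_0^1/2 x^4/16 dx = 1/2560.
  Sum: 1/4608 − 1/1024 + 3/1792 − 1/768 + 1/2560 = 1/322560.
  ∫_0^1/2 (u')² dx = ∫_0^1/2 (16*x^6 - 24*x^5 + 13*x^4 - 3*x^3 + x^2/4) dx. Term by term:
    ∫_0^1/2 16*x^6 dx = 1/56;  ∫_0^1/2 -24*x^5 dx = -1/16;  ∫_0^1/2 13*x^4 dx = 13/160;
    ∫_0^1/2 -3*x^3 dx = -3/64;  ∫_0^1/2 x^2/4 dx = 1/96.
  Sum: 1/56 − 1/16 + 13/160 − 3/64 + 1/96 = 1/6720.
∫_0^1/2 u² dx = 1/322560, so ||u||_L² = sqrt(35)/3360.
∫_0^1/2 (u')² dx = 1/6720, so ||u'||_L² = sqrt(105)/840.
Ratio ||u||_L² / ||u'||_L² = sqrt(3)/12.
Sharp Poincaré constant on H^1_0(0, 1/2) is C_P = L/π = 1/(2*π), achieved by sin(2*π·x).
A polynomial bump cannot attain the sharp Poincaré constant (only the first sine eigenfunction does), so the ratio is strictly less than C_P, consistent with ||u||_L² ≤ C_P ||u'||_L².


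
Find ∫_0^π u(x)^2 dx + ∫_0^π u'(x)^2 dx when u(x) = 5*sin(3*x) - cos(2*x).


||u||_{H^1(0,π)}^2 = -60 + 255*π/2

u'(x) = 2*sin(2*x) + 15*cos(3*x).
Expand u² and (u')² and integrate term by term on (0, π), using: for integers n ≥ 1, ∫_0^π sin²(nx) dx = ∫_0^π cos²(nx) dx = π/2; for n ≠ n', ∫_0^π sin(nx)sin(n'x) dx = ∫_0^π cos(nx)cos(n'x) dx = 0; and by product-to-sum, ∫_0^π sin(nx)cos(n'x) dx = ½∫_0^π [sin((n+n')x) + sin((n−n')x)] dx, which is 0 when n+n' is even and 2n/(n²−n'²) when n+n' is odd (it need not vanish on (0, π)).
  u² squared terms: (-1)²·∫cos(2x)² dx = 1·π/2 = π/2;  (5)²·∫sin(3x)² dx = 25·π/2 = 25*π/2.
  u² cross terms: 2·(-1)·(5)·∫cos(2x)·sin(3x) dx = -10·(6/5) = -12.
  So ∫_0^π u² dx = π/2 + 25*π/2 − 12 = -12 + 13*π.
  (u')² squared terms: (2)²·∫sin(2x)² dx = 4·π/2 = 2*π;  (15)²·∫cos(3x)² dx = 225·π/2 = 225*π/2.
  (u')² cross terms: 2·(2)·(15)·∫sin(2x)·cos(3x) dx = 60·(-4/5) = -48.
  So ∫_0^π (u')² dx = 2*π + 225*π/2 − 48 = -48 + 229*π/2.
||u||_{H^1}^2 = (-12 + 13*π) + (-48 + 229*π/2) = -60 + 255*π/2.


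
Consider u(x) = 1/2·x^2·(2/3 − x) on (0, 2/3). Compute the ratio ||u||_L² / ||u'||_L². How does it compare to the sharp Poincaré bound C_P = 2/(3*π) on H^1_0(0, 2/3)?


||u||_L² / ||u'||_L² = sqrt(14)/21 < C_P = 2/(3*π).

u(x) = 1/2·x^2·(2/3 − x), so u'(x) = x*(4 - 9*x)/6.
u(x) = 1/2·x^2·(2/3 − x) vanishes at x = 0 and x = 2/3, so u ∈ H^1_0(0, 2/3). Differentiate via the product rule and integrate the resulting polynomials term by term.
  ∫_0^2/3 u² dx = ∫_0^2/3 (x^6/4 - x^5/3 + x^4/9) dx. Term by term:
    ∫_0^2/3 x^6/4 dx = 32/15309;  ∫_0^2/3 -x^5/3 dx = -32/6561;  ∫_0^2/3 x^4/9 dx = 32/10935.
  Sum: 32/15309 − 32/6561 + 32/10935 = 32/229635.
  ∫_0^2/3 (u')² dx = ∫_0^2/3 (9*x^4/4 - 2*x^3 + 4*x^2/9) dx. Term by term:
    ∫_0^2/3 9*x^4/4 dx = 8/135;  ∫_0^2/3 -2*x^3 dx = -8/81;  ∫_0^2/3 4*x^2/9 dx = 32/729.
  Sum: 8/135 − 8/81 + 32/729 = 16/3645.
∫_0^2/3 u² dx = 32/229635, so ||u||_L² = 4*sqrt(70)/2835.
∫_0^2/3 (u')² dx = 16/3645, so ||u'||_L² = 4*sqrt(5)/135.
Ratio ||u||_L² / ||u'||_L² = sqrt(14)/21.
Sharp Poincaré constant on H^1_0(0, 2/3) is C_P = L/π = 2/(3*π), achieved by sin(3*π/2·x).
A polynomial bump cannot attain the sharp Poincaré constant (only the first sine eigenfunction does), so the ratio is strictly less than C_P, consistent with ||u||_L² ≤ C_P ||u'||_L².


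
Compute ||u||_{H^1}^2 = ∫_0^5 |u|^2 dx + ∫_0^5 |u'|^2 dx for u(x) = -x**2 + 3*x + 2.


||u||_{H^1}^2 = 255/2

The H^1 norm (squared) on an interval (0, L) is
  ||u||_{H^1}^2 = ∫_0^L u(x)^2 dx + ∫_0^L u'(x)^2 dx.
Compute u'(x) = 3 - 2*x.
Then u(x)^2 = x**4 - 6*x**3 + 5*x**2 + 12*x + 4 and u'(x)^2 = 4*x**2 - 12*x + 9.
Integrate each monomial from 0 to 5 using ∫_0^5 c·x^n dx = c·5^(n+1)/(n+1):
  ∫_0^5 u(x)^2 dx = ∫_0^5 (x^4 - 6*x^3 + 5*x^2 + 12*x + 4) dx. Term by term:
    ∫_0^5 x^4 dx = 625;  ∫_0^5 -6*x^3 dx = -1875/2;  ∫_0^5 5*x^2 dx = 625/3;
    ∫_0^5 12*x dx = 150;  ∫_0^5 4 dx = 20.
  Sum: 625 − 1875/2 + 625/3 + 150 + 20 = 395/6.
  ∫_0^5 u'(x)^2 dx = ∫_0^5 (4*x^2 - 12*x + 9) dx. Term by term:
    ∫_0^5 4*x^2 dx = 500/3;  ∫_0^5 -12*x dx = -150;  ∫_0^5 9 dx = 45.
  Sum: 500/3 − 150 + 45 = 185/3.
Adding: ||u||_{H^1}^2 = 395/6 + 185/3 = 255/2.


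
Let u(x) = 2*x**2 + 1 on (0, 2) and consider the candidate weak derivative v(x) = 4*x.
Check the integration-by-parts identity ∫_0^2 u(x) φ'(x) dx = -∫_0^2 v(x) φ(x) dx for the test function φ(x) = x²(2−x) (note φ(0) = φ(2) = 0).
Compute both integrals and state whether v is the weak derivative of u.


LHS = -32/5, RHS = -32/5. Yes, v = u' weakly.

u(x) = 2*x**2 + 1, classical derivative u'(x) = 4*x.
φ(x) = x²(2−x), so φ'(x) = x*(4 - 3*x).
Note φ(0) = φ(2) = 0, so the boundary term u·φ vanishes.
LHS = ∫_0^2 u(x) φ'(x) dx = ∫_0^2 (-6*x^4 + 8*x^3 - 3*x^2 + 4*x) dx. Term by term:
  ∫_0^2 -6*x^4 dx = -192/5;  ∫_0^2 8*x^3 dx = 32;  ∫_0^2 -3*x^2 dx = -8;
  ∫_0^2 4*x dx = 8.
Sum: -192/5 + 32 − 8 + 8 = -32/5.
So LHS = -32/5.
∫_0^2 v(x) φ(x) dx = ∫_0^2 (-4*x^4 + 8*x^3) dx. Term by term:
  ∫_0^2 -4*x^4 dx = -128/5;  ∫_0^2 8*x^3 dx = 32.
Sum: -128/5 + 32 = 32/5.
So RHS = -∫_0^2 v(x) φ(x) dx = -32/5.
LHS = RHS, so the identity holds for this test φ.
Moreover u is smooth here and v(x) = u'(x) = 4*x pointwise, so the identity holds for every test function. Hence v is the weak derivative of u.


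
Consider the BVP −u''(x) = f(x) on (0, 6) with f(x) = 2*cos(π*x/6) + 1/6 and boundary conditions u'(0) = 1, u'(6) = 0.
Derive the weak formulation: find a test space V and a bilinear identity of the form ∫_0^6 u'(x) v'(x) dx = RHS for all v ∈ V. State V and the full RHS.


V = H^1(0, 6) (v unrestricted at boundary; u is determined up to an additive constant); weak form: ∫_0^6 u'v' dx = ∫_0^6 (2*cos(π*x/6) + 1/6) v dx − v(0) for all v ∈ V.

Multiply both sides by a test function v and integrate from 0 to 6:
  ∫_0^6 −u''(x) v(x) dx = ∫_0^6 f(x) v(x) dx.
Integrate the LHS by parts once:
  ∫_0^6 −u'' v dx = −[u'(x) v(x)]_0^6 + ∫_0^6 u'(x) v'(x) dx.
Thus ∫_0^6 u'(x) v'(x) dx = ∫_0^6 f(x) v(x) dx + [u'(x) v(x)]_0^6.
Choose V so that boundary terms are either known or forced to vanish.
u has inhomogeneous Neumann u'(0) = 1, u'(6) = 0. [u' v]_0^6 = (0)·v(6) − (1)·v(0) = − v(0). Take V = H^1(0, 6); boundary term becomes part of RHS.
Weak formulation: find u (satisfying any essential BC) such that ∫_0^6 u'(x) v'(x) dx = ∫_0^6 f v dx − v(0) for all v ∈ V (Neumann data are natural BCs: they enter the RHS as boundary terms).
Substituting f(x) = 2*cos(π*x/6) + 1/6, the right-hand side is ∫_0^6 (2*cos(π*x/6) + 1/6) v dx − v(0).
Compatibility check (pure Neumann): taking v ≡ 1 ∈ V gives 0 = ∫_0^6 f dx + (0) − (1), i.e. ∫_0^6 f dx must equal u'(0) − u'(6) = 1. Indeed ∫_0^6 (2*cos(π*x/6) + 1/6) dx = 1, so the data are compatible. The solution is then unique only up to an additive constant (fix it e.g. by requiring ∫_0^6 u dx = 0).


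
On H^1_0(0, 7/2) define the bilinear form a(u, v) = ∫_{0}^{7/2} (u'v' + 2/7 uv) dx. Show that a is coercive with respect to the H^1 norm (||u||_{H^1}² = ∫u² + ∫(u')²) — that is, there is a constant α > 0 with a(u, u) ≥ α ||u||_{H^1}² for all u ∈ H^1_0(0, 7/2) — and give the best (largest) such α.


α = 2*(7 + 2*π^2)/(4*π^2 + 49)

Coercivity of a(·,·) on H^1_0(0, 7/2) means a(u, u) ≥ α ||u||_{H^1}² for every u ∈ H^1_0.
The interval has length L = 7/2, and Poincaré/coercivity depend only on L. Here a(u, u) = ∫(u')² + (2/7)·∫u².
Here 0 < c = 2/7 < 1. The condition a(u,u) ≥ α||u||_{H^1}² reads (1−α)∫(u')² ≥ (α−c)∫u². Any admissible α is ≤ 1 (rapidly oscillating u have ∫u²/∫(u')² → 0), and α = 1 would force 0 ≥ (1−c)∫u², impossible since c < 1; so 1−α > 0. By the sharp Poincaré inequality on H^1_0 of an interval of length L, ∫(u')² ≥ (π/L)²∫u² with equality for the first sine mode sin(π(x−x₀)/L) (x₀ the left endpoint), so the inequality holds for all u iff (1−α)(π/L)² ≥ α − c, i.e. α ≤ ((π/L)² + c)/((π/L)² + 1) = (1 + c(L/π)²)/(1 + (L/π)²). With (π/L)² = 4*π^2/49 and c = 2/7, the largest admissible constant is α = ((π/L)² + c)/((π/L)² + 1).
Simplifying, α = 2*(7 + 2*π^2)/(4*π^2 + 49).


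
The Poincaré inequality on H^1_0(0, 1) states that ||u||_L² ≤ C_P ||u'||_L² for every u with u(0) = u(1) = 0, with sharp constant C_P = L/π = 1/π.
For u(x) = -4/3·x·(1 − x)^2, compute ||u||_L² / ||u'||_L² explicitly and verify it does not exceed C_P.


||u||_L² / ||u'||_L² = sqrt(14)/14 < C_P = 1/π.

u(x) = -4/3·x·(1 − x)^2, so u'(x) = -4*x^2 + 16*x/3 - 4/3.
u(x) = -4/3·x·(1 − x)^2 vanishes at x = 0 and x = 1, so u ∈ H^1_0(0, 1). Differentiate via the product rule and integrate the resulting polynomials term by term.
  ∫_0^1 u² dx = ∫_0^1 (16*x^6/9 - 64*x^5/9 + 32*x^4/3 - 64*x^3/9 + 16*x^2/9) dx. Term by term:
    ∫_0^1 16*x^6/9 dx = 16/63;  ∫_0^1 -64*x^5/9 dx = -32/27;  ∫_0^1 32*x^4/3 dx = 32/15;
    ∫_0^1 -64*x^3/9 dx = -16/9;  ∫_0^1 16*x^2/9 dx = 16/27.
  Sum: 16/63 − 32/27 + 32/15 − 16/9 + 16/27 = 16/945.
  ∫_0^1 (u')² dx = ∫_0^1 (16*x^4 - 128*x^3/3 + 352*x^2/9 - 128*x/9 + 16/9) dx. Term by term:
    ∫_0^1 16*x^4 dx = 16/5;  ∫_0^1 -128*x^3/3 dx = -32/3;  ∫_0^1 352*x^2/9 dx = 352/27;
    ∫_0^1 -128*x/9 dx = -64/9;  ∫_0^1 16/9 dx = 16/9.
  Sum: 16/5 − 32/3 + 352/27 − 64/9 + 16/9 = 32/135.
∫_0^1 u² dx = 16/945, so ||u||_L² = 4*sqrt(105)/315.
∫_0^1 (u')² dx = 32/135, so ||u'||_L² = 4*sqrt(30)/45.
Ratio ||u||_L² / ||u'||_L² = sqrt(14)/14.
Sharp Poincaré constant on H^1_0(0, 1) is C_P = L/π = 1/π, achieved by sin(π·x).
A polynomial bump cannot attain the sharp Poincaré constant (only the first sine eigenfunction does), so the ratio is strictly less than C_P, consistent with ||u||_L² ≤ C_P ||u'||_L².


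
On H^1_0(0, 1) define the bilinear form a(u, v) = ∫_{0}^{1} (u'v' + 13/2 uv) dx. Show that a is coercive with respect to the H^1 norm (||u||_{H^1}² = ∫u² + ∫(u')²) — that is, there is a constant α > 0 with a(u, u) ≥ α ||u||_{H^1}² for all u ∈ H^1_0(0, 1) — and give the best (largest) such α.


α = 1

Coercivity of a(·,·) on H^1_0(0, 1) means a(u, u) ≥ α ||u||_{H^1}² for every u ∈ H^1_0.
The interval has length L = 1, and Poincaré/coercivity depend only on L. Here a(u, u) = ∫(u')² + (13/2)·∫u².
Here c = 13/2 ≥ 1, so a(u,u) = ∫(u')² + c∫u² ≥ ∫(u')² + ∫u² = ||u||_{H^1}², i.e. α = 1 works. No larger α is possible: a(u,u) ≥ α||u||_{H^1}² means (1−α)∫(u')² ≥ (α−c)∫u², and for the modes u_n = sin(nπ(x−x₀)/L) (x₀ the left endpoint) one has ∫u_n²/∫(u_n')² = (L/(nπ))² → 0, so a(u_n,u_n)/||u_n||_{H^1}² → 1. Hence the optimal constant is α = 1.
Therefore α = 1.


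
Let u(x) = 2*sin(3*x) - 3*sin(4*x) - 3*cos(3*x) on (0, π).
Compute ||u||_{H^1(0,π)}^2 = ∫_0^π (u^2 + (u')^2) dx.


||u||_{H^1(0,π)}^2 = 1440/7 + 283*π/2

u'(x) = 9*sin(3*x) + 6*cos(3*x) - 12*cos(4*x).
Expand u² and (u')² and integrate term by term on (0, π), using: for integers n ≥ 1, ∫_0^π sin²(nx) dx = ∫_0^π cos²(nx) dx = π/2; for n ≠ n', ∫_0^π sin(nx)sin(n'x) dx = ∫_0^π cos(nx)cos(n'x) dx = 0; and by product-to-sum, ∫_0^π sin(nx)cos(n'x) dx = ½∫_0^π [sin((n+n')x) + sin((n−n')x)] dx, which is 0 when n+n' is even and 2n/(n²−n'²) when n+n' is odd (it need not vanish on (0, π)).
  u² squared terms: (-3)²·∫cos(3x)² dx = 9·π/2 = 9*π/2;  (-3)²·∫sin(4x)² dx = 9·π/2 = 9*π/2;  (2)²·∫sin(3x)² dx = 4·π/2 = 2*π.
  u² cross terms: 2·(-3)·(-3)·∫cos(3x)·sin(4x) dx = 18·(8/7) = 144/7;  2·(-3)·(2)·∫cos(3x)·sin(3x) dx = -12·(0) = 0;  2·(-3)·(2)·∫sin(4x)·sin(3x) dx = -12·(0) = 0.
  So ∫_0^π u² dx = 9*π/2 + 9*π/2 + 2*π + 144/7 + 0 + 0 = 144/7 + 11*π.
  (u')² squared terms: (-12)²·∫cos(4x)² dx = 144·π/2 = 72*π;  (6)²·∫cos(3x)² dx = 36·π/2 = 18*π;  (9)²·∫sin(3x)² dx = 81·π/2 = 81*π/2.
  (u')² cross terms: 2·(-12)·(6)·∫cos(4x)·cos(3x) dx = -144·(0) = 0;  2·(-12)·(9)·∫cos(4x)·sin(3x) dx = -216·(-6/7) = 1296/7;  2·(6)·(9)·∫cos(3x)·sin(3x) dx = 108·(0) = 0.
  So ∫_0^π (u')² dx = 72*π + 18*π + 81*π/2 + 0 + 1296/7 + 0 = 1296/7 + 261*π/2.
||u||_{H^1}^2 = (144/7 + 11*π) + (1296/7 + 261*π/2) = 1440/7 + 283*π/2.


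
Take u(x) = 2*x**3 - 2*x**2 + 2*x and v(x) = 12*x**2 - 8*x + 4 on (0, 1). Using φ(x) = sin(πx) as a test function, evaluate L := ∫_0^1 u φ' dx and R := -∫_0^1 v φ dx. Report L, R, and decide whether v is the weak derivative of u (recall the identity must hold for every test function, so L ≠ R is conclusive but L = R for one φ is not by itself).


LHS = -6/π + 24/π^3, RHS = -12/π + 48/π^3. No, v is not the weak derivative of u.

u(x) = 2*x**3 - 2*x**2 + 2*x, classical derivative u'(x) = 6*x**2 - 4*x + 2.
φ(x) = sin(πx), so φ'(x) = π*cos(π*x).
Note φ(0) = φ(1) = 0, so the boundary term u·φ vanishes.
LHS = ∫_0^1 u(x) φ'(x) dx = ∫_0^1 (2*π*x^3*cos(π*x) - 2*π*x^2*cos(π*x) + 2*π*x*cos(π*x)) dx. Term by term:
  ∫_0^1 -2*π*x^2*cos(π*x) dx = 4/π;  ∫_0^1 2*π*x*cos(π*x) dx = -4/π;  ∫_0^1 2*π*x^3*cos(π*x) dx = -6/π + 24/π^3.
Sum: 4/π − 4/π + -6/π + 24/π^3 = -6/π + 24/π^3.
So LHS = -6/π + 24/π^3.
∫_0^1 v(x) φ(x) dx = ∫_0^1 (12*x^2*sin(π*x) - 8*x*sin(π*x) + 4*sin(π*x)) dx. Term by term:
  ∫_0^1 4*sin(π*x) dx = 8/π;  ∫_0^1 -8*x*sin(π*x) dx = -8/π;  ∫_0^1 12*x^2*sin(π*x) dx = -48/π^3 + 12/π.
Sum: 8/π − 8/π + -48/π^3 + 12/π = -48/π^3 + 12/π.
So RHS = -∫_0^1 v(x) φ(x) dx = -12/π + 48/π^3.
LHS − RHS = -24/π^3 + 6/π ≠ 0, so the identity fails.
(For a valid weak derivative the identity must hold for EVERY test function, in particular this one. The failure shows v is NOT the weak derivative of u.)
Correct weak derivative would be u'(x) = 6*x**2 - 4*x + 2.


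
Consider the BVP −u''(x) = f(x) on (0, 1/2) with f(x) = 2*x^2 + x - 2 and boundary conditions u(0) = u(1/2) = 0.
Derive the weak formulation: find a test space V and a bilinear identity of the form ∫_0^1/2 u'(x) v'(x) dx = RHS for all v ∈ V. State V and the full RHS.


V = H^1_0(0, 1/2) (so v(0) = v(1/2) = 0); weak form: ∫_0^1/2 u'v' dx = ∫_0^1/2 (2*x^2 + x - 2) v dx for all v ∈ V.

Multiply both sides by a test function v and integrate from 0 to 1/2:
  ∫_0^1/2 −u''(x) v(x) dx = ∫_0^1/2 f(x) v(x) dx.
Integrate the LHS by parts once:
  ∫_0^1/2 −u'' v dx = −[u'(x) v(x)]_0^1/2 + ∫_0^1/2 u'(x) v'(x) dx.
Thus ∫_0^1/2 u'(x) v'(x) dx = ∫_0^1/2 f(x) v(x) dx + [u'(x) v(x)]_0^1/2.
Choose V so that boundary terms are either known or forced to vanish.
u is Dirichlet: u(0) = u(1/2) = 0. Let V = H^1_0(0, 1/2); then v(0) = v(1/2) = 0, and [u' v]_0^1/2 = 0.
Weak formulation: find u (satisfying any essential BC) such that ∫_0^1/2 u'(x) v'(x) dx = ∫_0^1/2 f v dx for all v ∈ V.
Substituting f(x) = 2*x^2 + x - 2, the right-hand side is ∫_0^1/2 (2*x^2 + x - 2) v dx.


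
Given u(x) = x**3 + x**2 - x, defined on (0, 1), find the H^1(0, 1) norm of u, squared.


||u||_{H^1}^2 = 227/70

The H^1 norm (squared) on an interval (0, L) is
  ||u||_{H^1}^2 = ∫_0^L u(x)^2 dx + ∫_0^L u'(x)^2 dx.
Compute u'(x) = 3*x**2 + 2*x - 1.
Then u(x)^2 = x**6 + 2*x**5 - x**4 - 2*x**3 + x**2 and u'(x)^2 = 9*x**4 + 12*x**3 - 2*x**2 - 4*x + 1.
Integrate each monomial from 0 to 1 using ∫_0^1 c·x^n dx = c·1^(n+1)/(n+1):
  ∫_0^1 u(x)^2 dx = ∫_0^1 (x^6 + 2*x^5 - x^4 - 2*x^3 + x^2) dx. Term by term:
    ∫_0^1 x^6 dx = 1/7;  ∫_0^1 2*x^5 dx = 1/3;  ∫_0^1 -x^4 dx = -1/5;
    ∫_0^1 -2*x^3 dx = -1/2;  ∫_0^1 x^2 dx = 1/3.
  Sum: 1/7 + 1/3 − 1/5 − 1/2 + 1/3 = 23/210.
  ∫_0^1 u'(x)^2 dx = ∫_0^1 (9*x^4 + 12*x^3 - 2*x^2 - 4*x + 1) dx. Term by term:
    ∫_0^1 9*x^4 dx = 9/5;  ∫_0^1 12*x^3 dx = 3;  ∫_0^1 -2*x^2 dx = -2/3;
    ∫_0^1 -4*x dx = -2;  ∫_0^1 1 dx = 1.
  Sum: 9/5 + 3 − 2/3 − 2 + 1 = 47/15.
Adding: ||u||_{H^1}^2 = 23/210 + 47/15 = 227/70.


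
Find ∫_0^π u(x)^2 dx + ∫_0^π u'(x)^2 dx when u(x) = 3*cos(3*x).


||u||_{H^1(0,π)}^2 = 45*π

u'(x) = -9*sin(3*x).
Expand u² and (u')² and integrate term by term on (0, π), using: for integers n ≥ 1, ∫_0^π sin²(nx) dx = ∫_0^π cos²(nx) dx = π/2; for n ≠ n', ∫_0^π sin(nx)sin(n'x) dx = ∫_0^π cos(nx)cos(n'x) dx = 0; and by product-to-sum, ∫_0^π sin(nx)cos(n'x) dx = ½∫_0^π [sin((n+n')x) + sin((n−n')x)] dx, which is 0 when n+n' is even and 2n/(n²−n'²) when n+n' is odd (it need not vanish on (0, π)).
  u² squared terms: (3)²·∫cos(3x)² dx = 9·π/2 = 9*π/2.
  So ∫_0^π u² dx = 9*π/2.
  (u')² squared terms: (-9)²·∫sin(3x)² dx = 81·π/2 = 81*π/2.
  So ∫_0^π (u')² dx = 81*π/2.
||u||_{H^1}^2 = (9*π/2) + (81*π/2) = 45*π.


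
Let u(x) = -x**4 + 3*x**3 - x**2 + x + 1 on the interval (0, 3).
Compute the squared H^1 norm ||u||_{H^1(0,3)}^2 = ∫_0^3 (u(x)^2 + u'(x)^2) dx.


||u||_{H^1}^2 = 44103/140

The H^1 norm (squared) on an interval (0, L) is
  ||u||_{H^1}^2 = ∫_0^L u(x)^2 dx + ∫_0^L u'(x)^2 dx.
Compute u'(x) = -4*x**3 + 9*x**2 - 2*x + 1.
Then u(x)^2 = x**8 - 6*x**7 + 11*x**6 - 8*x**5 + 5*x**4 + 4*x**3 - x**2 + 2*x + 1 and u'(x)^2 = 16*x**6 - 72*x**5 + 97*x**4 - 44*x**3 + 22*x**2 - 4*x + 1.
Integrate each monomial from 0 to 3 using ∫_0^3 c·x^n dx = c·3^(n+1)/(n+1):
  ∫_0^3 u(x)^2 dx = ∫_0^3 (x^8 - 6*x^7 + 11*x^6 - 8*x^5 + 5*x^4 + 4*x^3 - x^2 + 2*x + 1) dx. Term by term:
    ∫_0^3 x^8 dx = 2187;  ∫_0^3 -6*x^7 dx = -19683/4;  ∫_0^3 11*x^6 dx = 24057/7;
    ∫_0^3 -8*x^5 dx = -972;  ∫_0^3 5*x^4 dx = 243;  ∫_0^3 4*x^3 dx = 81;
    ∫_0^3 -x^2 dx = -9;  ∫_0^3 2*x dx = 9;  ∫_0^3 1 dx = 3.
  Sum: 2187 − 19683/4 + 24057/7 − 972 + 243 + 81 − 9 + 9 + 3 = 1623/28.
  ∫_0^3 u'(x)^2 dx = ∫_0^3 (16*x^6 - 72*x^5 + 97*x^4 - 44*x^3 + 22*x^2 - 4*x + 1) dx. Term by term:
    ∫_0^3 16*x^6 dx = 34992/7;  ∫_0^3 -72*x^5 dx = -8748;  ∫_0^3 97*x^4 dx = 23571/5;
    ∫_0^3 -44*x^3 dx = -891;  ∫_0^3 22*x^2 dx = 198;  ∫_0^3 -4*x dx = -18;
    ∫_0^3 1 dx = 3.
  Sum: 34992/7 − 8748 + 23571/5 − 891 + 198 − 18 + 3 = 8997/35.
Adding: ||u||_{H^1}^2 = 1623/28 + 8997/35 = 44103/140.


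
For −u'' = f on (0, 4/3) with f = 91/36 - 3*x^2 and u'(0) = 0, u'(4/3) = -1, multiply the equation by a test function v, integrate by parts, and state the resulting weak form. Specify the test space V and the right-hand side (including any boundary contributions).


V = H^1(0, 4/3) (v unrestricted at boundary; u is determined up to an additive constant); weak form: ∫_0^4/3 u'v' dx = ∫_0^4/3 (91/36 - 3*x^2) v dx − v(4/3) for all v ∈ V.

Multiply both sides by a test function v and integrate from 0 to 4/3:
  ∫_0^4/3 −u''(x) v(x) dx = ∫_0^4/3 f(x) v(x) dx.
Integrate the LHS by parts once:
  ∫_0^4/3 −u'' v dx = −[u'(x) v(x)]_0^4/3 + ∫_0^4/3 u'(x) v'(x) dx.
Thus ∫_0^4/3 u'(x) v'(x) dx = ∫_0^4/3 f(x) v(x) dx + [u'(x) v(x)]_0^4/3.
Choose V so that boundary terms are either known or forced to vanish.
u has inhomogeneous Neumann u'(0) = 0, u'(4/3) = -1. [u' v]_0^4/3 = (-1)·v(4/3) − (0)·v(0) = − v(4/3). Take V = H^1(0, 4/3); boundary term becomes part of RHS.
Weak formulation: find u (satisfying any essential BC) such that ∫_0^4/3 u'(x) v'(x) dx = ∫_0^4/3 f v dx − v(4/3) for all v ∈ V (Neumann data are natural BCs: they enter the RHS as boundary terms).
Substituting f(x) = 91/36 - 3*x^2, the right-hand side is ∫_0^4/3 (91/36 - 3*x^2) v dx − v(4/3).
Compatibility check (pure Neumann): taking v ≡ 1 ∈ V gives 0 = ∫_0^4/3 f dx + (-1) − (0), i.e. ∫_0^4/3 f dx must equal u'(0) − u'(4/3) = 1. Indeed ∫_0^4/3 (91/36 - 3*x^2) dx = 1, so the data are compatible. The solution is then unique only up to an additive constant (fix it e.g. by requiring ∫_0^4/3 u dx = 0).


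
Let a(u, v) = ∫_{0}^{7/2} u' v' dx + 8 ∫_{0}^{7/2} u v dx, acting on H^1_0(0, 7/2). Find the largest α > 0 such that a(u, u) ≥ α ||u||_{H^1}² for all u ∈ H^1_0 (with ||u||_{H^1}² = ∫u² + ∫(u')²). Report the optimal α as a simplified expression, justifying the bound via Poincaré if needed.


α = 1

Coercivity of a(·,·) on H^1_0(0, 7/2) means a(u, u) ≥ α ||u||_{H^1}² for every u ∈ H^1_0.
The interval has length L = 7/2, and Poincaré/coercivity depend only on L. Here a(u, u) = ∫(u')² + (8)·∫u².
Here c = 8 ≥ 1, so a(u,u) = ∫(u')² + c∫u² ≥ ∫(u')² + ∫u² = ||u||_{H^1}², i.e. α = 1 works. No larger α is possible: a(u,u) ≥ α||u||_{H^1}² means (1−α)∫(u')² ≥ (α−c)∫u², and for the modes u_n = sin(nπ(x−x₀)/L) (x₀ the left endpoint) one has ∫u_n²/∫(u_n')² = (L/(nπ))² → 0, so a(u_n,u_n)/||u_n||_{H^1}² → 1. Hence the optimal constant is α = 1.
Therefore α = 1.


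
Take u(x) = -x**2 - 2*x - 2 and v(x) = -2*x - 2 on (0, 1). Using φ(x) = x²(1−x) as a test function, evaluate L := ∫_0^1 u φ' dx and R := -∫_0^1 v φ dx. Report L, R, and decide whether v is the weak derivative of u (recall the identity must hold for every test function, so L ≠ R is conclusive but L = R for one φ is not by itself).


LHS = 4/15, RHS = 4/15. Yes, v = u' weakly.

u(x) = -x**2 - 2*x - 2, classical derivative u'(x) = -2*x - 2.
φ(x) = x²(1−x), so φ'(x) = x*(2 - 3*x).
Note φ(0) = φ(1) = 0, so the boundary term u·φ vanishes.
LHS = ∫_0^1 u(x) φ'(x) dx = ∫_0^1 (3*x^4 + 4*x^3 + 2*x^2 - 4*x) dx. Term by term:
  ∫_0^1 3*x^4 dx = 3/5;  ∫_0^1 4*x^3 dx = 1;  ∫_0^1 2*x^2 dx = 2/3;
  ∫_0^1 -4*x dx = -2.
Sum: 3/5 + 1 + 2/3 − 2 = 4/15.
So LHS = 4/15.
∫_0^1 v(x) φ(x) dx = ∫_0^1 (2*x^4 - 2*x^2) dx. Term by term:
  ∫_0^1 2*x^4 dx = 2/5;  ∫_0^1 -2*x^2 dx = -2/3.
Sum: 2/5 − 2/3 = -4/15.
So RHS = -∫_0^1 v(x) φ(x) dx = 4/15.
LHS = RHS, so the identity holds for this test φ.
Moreover u is smooth here and v(x) = u'(x) = -2*x - 2 pointwise, so the identity holds for every test function. Hence v is the weak derivative of u.


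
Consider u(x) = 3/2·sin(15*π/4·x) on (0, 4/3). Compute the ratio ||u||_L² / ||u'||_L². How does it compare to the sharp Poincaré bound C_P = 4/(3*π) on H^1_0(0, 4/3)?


||u||_L² / ||u'||_L² = 4/(15*π) < C_P = 4/(3*π).

u(x) = 3/2·sin(15*π/4·x), so u'(x) = 45*π*cos(15*π*x/4)/8.
Writing u(x) = A·sin(kπx/L) with A = 3/2 and k = 5, use ∫_0^L sin²(kπx/L) dx = L/2 and ∫_0^L cos²(kπx/L) dx = L/2.
u² = 9/4·sin²(15*π/4·x) and (u')² = 2025*π^2/64·cos²(15*π/4·x), and each of sin², cos² integrates to L/2 = 2/3 over (0, 4/3).
∫_0^4/3 u² dx = 3/2, so ||u||_L² = sqrt(6)/2.
∫_0^4/3 (u')² dx = 675*π^2/32, so ||u'||_L² = 15*sqrt(6)*π/8.
Ratio ||u||_L² / ||u'||_L² = 4/(15*π).
Sharp Poincaré constant on H^1_0(0, 4/3) is C_P = L/π = 4/(3*π), achieved by sin(3*π/4·x).
This is the k = 5 harmonic; the ratio L/(kπ) is strictly less than C_P = L/π, consistent with the sharp inequality ||u||_L² ≤ C_P ||u'||_L².


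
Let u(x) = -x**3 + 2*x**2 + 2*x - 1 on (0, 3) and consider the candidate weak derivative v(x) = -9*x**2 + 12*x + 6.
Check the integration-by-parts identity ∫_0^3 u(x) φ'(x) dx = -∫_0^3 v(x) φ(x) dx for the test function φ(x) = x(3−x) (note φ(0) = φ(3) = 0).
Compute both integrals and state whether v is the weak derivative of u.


LHS = 9/20, RHS = 27/20. No, v is not the weak derivative of u.

u(x) = -x**3 + 2*x**2 + 2*x - 1, classical derivative u'(x) = -3*x**2 + 4*x + 2.
φ(x) = x(3−x), so φ'(x) = 3 - 2*x.
Note φ(0) = φ(3) = 0, so the boundary term u·φ vanishes.
LHS = ∫_0^3 u(x) φ'(x) dx = ∫_0^3 (2*x^4 - 7*x^3 + 2*x^2 + 8*x - 3) dx. Term by term:
  ∫_0^3 2*x^4 dx = 486/5;  ∫_0^3 -7*x^3 dx = -567/4;  ∫_0^3 2*x^2 dx = 18;
  ∫_0^3 8*x dx = 36;  ∫_0^3 -3 dx = -9.
Sum: 486/5 − 567/4 + 18 + 36 − 9 = 9/20.
So LHS = 9/20.
∫_0^3 v(x) φ(x) dx = ∫_0^3 (9*x^4 - 39*x^3 + 30*x^2 + 18*x) dx. Term by term:
  ∫_0^3 9*x^4 dx = 2187/5;  ∫_0^3 -39*x^3 dx = -3159/4;  ∫_0^3 30*x^2 dx = 270;
  ∫_0^3 18*x dx = 81.
Sum: 2187/5 − 3159/4 + 270 + 81 = -27/20.
So RHS = -∫_0^3 v(x) φ(x) dx = 27/20.
LHS − RHS = -9/10 ≠ 0, so the identity fails.
(For a valid weak derivative the identity must hold for EVERY test function, in particular this one. The failure shows v is NOT the weak derivative of u.)
Correct weak derivative would be u'(x) = -3*x**2 + 4*x + 2.


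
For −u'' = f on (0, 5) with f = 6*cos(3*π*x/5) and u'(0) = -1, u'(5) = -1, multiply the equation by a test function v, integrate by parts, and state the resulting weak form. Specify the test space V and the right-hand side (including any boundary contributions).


V = H^1(0, 5) (v unrestricted at boundary; u is determined up to an additive constant); weak form: ∫_0^5 u'v' dx = ∫_0^5 (6*cos(3*π*x/5)) v dx − v(5) + v(0) for all v ∈ V.

Multiply both sides by a test function v and integrate from 0 to 5:
  ∫_0^5 −u''(x) v(x) dx = ∫_0^5 f(x) v(x) dx.
Integrate the LHS by parts once:
  ∫_0^5 −u'' v dx = −[u'(x) v(x)]_0^5 + ∫_0^5 u'(x) v'(x) dx.
Thus ∫_0^5 u'(x) v'(x) dx = ∫_0^5 f(x) v(x) dx + [u'(x) v(x)]_0^5.
Choose V so that boundary terms are either known or forced to vanish.
u has inhomogeneous Neumann u'(0) = -1, u'(5) = -1. [u' v]_0^5 = (-1)·v(5) − (-1)·v(0) = − v(5) + v(0). Take V = H^1(0, 5); boundary term becomes part of RHS.
Weak formulation: find u (satisfying any essential BC) such that ∫_0^5 u'(x) v'(x) dx = ∫_0^5 f v dx − v(5) + v(0) for all v ∈ V (Neumann data are natural BCs: they enter the RHS as boundary terms).
Substituting f(x) = 6*cos(3*π*x/5), the right-hand side is ∫_0^5 (6*cos(3*π*x/5)) v dx − v(5) + v(0).
Compatibility check (pure Neumann): taking v ≡ 1 ∈ V gives 0 = ∫_0^5 f dx + (-1) − (-1), i.e. ∫_0^5 f dx must equal u'(0) − u'(5) = 0. Indeed ∫_0^5 (6*cos(3*π*x/5)) dx = 0, so the data are compatible. The solution is then unique only up to an additive constant (fix it e.g. by requiring ∫_0^5 u dx = 0).


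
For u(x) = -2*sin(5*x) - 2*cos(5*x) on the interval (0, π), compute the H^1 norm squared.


||u||_{H^1(0,π)}^2 = 104*π

u'(x) = 10*sin(5*x) - 10*cos(5*x).
Expand u² and (u')² and integrate term by term on (0, π), using: for integers n ≥ 1, ∫_0^π sin²(nx) dx = ∫_0^π cos²(nx) dx = π/2; for n ≠ n', ∫_0^π sin(nx)sin(n'x) dx = ∫_0^π cos(nx)cos(n'x) dx = 0; and by product-to-sum, ∫_0^π sin(nx)cos(n'x) dx = ½∫_0^π [sin((n+n')x) + sin((n−n')x)] dx, which is 0 when n+n' is even and 2n/(n²−n'²) when n+n' is odd (it need not vanish on (0, π)).
  u² squared terms: (-2)²·∫cos(5x)² dx = 4·π/2 = 2*π;  (-2)²·∫sin(5x)² dx = 4·π/2 = 2*π.
  u² cross terms: 2·(-2)·(-2)·∫cos(5x)·sin(5x) dx = 8·(0) = 0.
  So ∫_0^π u² dx = 2*π + 2*π + 0 = 4*π.
  (u')² squared terms: (-10)²·∫cos(5x)² dx = 100·π/2 = 50*π;  (10)²·∫sin(5x)² dx = 100·π/2 = 50*π.
  (u')² cross terms: 2·(-10)·(10)·∫cos(5x)·sin(5x) dx = -200·(0) = 0.
  So ∫_0^π (u')² dx = 50*π + 50*π + 0 = 100*π.
||u||_{H^1}^2 = (4*π) + (100*π) = 104*π.


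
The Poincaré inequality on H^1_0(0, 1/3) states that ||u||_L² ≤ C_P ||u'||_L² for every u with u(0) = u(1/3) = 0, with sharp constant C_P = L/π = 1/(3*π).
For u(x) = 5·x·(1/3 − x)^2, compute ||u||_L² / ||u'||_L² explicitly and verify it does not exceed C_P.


||u||_L² / ||u'||_L² = sqrt(14)/42 < C_P = 1/(3*π).

u(x) = 5·x·(1/3 − x)^2, so u'(x) = 15*x^2 - 20*x/3 + 5/9.
u(x) = 5·x·(1/3 − x)^2 vanishes at x = 0 and x = 1/3, so u ∈ H^1_0(0, 1/3). Differentiate via the product rule and integrate the resulting polynomials term by term.
  ∫_0^1/3 u² dx = ∫_0^1/3 (25*x^6 - 100*x^5/3 + 50*x^4/3 - 100*x^3/27 + 25*x^2/81) dx. Term by term:
    ∫_0^1/3 25*x^6 dx = 25/15309;  ∫_0^1/3 -100*x^5/3 dx = -50/6561;  ∫_0^1/3 50*x^4/3 dx = 10/729;
    ∫_0^1/3 -100*x^3/27 dx = -25/2187;  ∫_0^1/3 25*x^2/81 dx = 25/6561.
  Sum: 25/15309 − 50/6561 + 10/729 − 25/2187 + 25/6561 = 5/45927.
  ∫_0^1/3 (u')² dx = ∫_0^1/3 (225*x^4 - 200*x^3 + 550*x^2/9 - 200*x/27 + 25/81) dx. Term by term:
    ∫_0^1/3 225*x^4 dx = 5/27;  ∫_0^1/3 -200*x^3 dx = -50/81;  ∫_0^1/3 550*x^2/9 dx = 550/729;
    ∫_0^1/3 -200*x/27 dx = -100/243;  ∫_0^1/3 25/81 dx = 25/243.
  Sum: 5/27 − 50/81 + 550/729 − 100/243 + 25/243 = 10/729.
∫_0^1/3 u² dx = 5/45927, so ||u||_L² = sqrt(35)/567.
∫_0^1/3 (u')² dx = 10/729, so ||u'||_L² = sqrt(10)/27.
Ratio ||u||_L² / ||u'||_L² = sqrt(14)/42.
Sharp Poincaré constant on H^1_0(0, 1/3) is C_P = L/π = 1/(3*π), achieved by sin(3*π·x).
A polynomial bump cannot attain the sharp Poincaré constant (only the first sine eigenfunction does), so the ratio is strictly less than C_P, consistent with ||u||_L² ≤ C_P ||u'||_L².
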